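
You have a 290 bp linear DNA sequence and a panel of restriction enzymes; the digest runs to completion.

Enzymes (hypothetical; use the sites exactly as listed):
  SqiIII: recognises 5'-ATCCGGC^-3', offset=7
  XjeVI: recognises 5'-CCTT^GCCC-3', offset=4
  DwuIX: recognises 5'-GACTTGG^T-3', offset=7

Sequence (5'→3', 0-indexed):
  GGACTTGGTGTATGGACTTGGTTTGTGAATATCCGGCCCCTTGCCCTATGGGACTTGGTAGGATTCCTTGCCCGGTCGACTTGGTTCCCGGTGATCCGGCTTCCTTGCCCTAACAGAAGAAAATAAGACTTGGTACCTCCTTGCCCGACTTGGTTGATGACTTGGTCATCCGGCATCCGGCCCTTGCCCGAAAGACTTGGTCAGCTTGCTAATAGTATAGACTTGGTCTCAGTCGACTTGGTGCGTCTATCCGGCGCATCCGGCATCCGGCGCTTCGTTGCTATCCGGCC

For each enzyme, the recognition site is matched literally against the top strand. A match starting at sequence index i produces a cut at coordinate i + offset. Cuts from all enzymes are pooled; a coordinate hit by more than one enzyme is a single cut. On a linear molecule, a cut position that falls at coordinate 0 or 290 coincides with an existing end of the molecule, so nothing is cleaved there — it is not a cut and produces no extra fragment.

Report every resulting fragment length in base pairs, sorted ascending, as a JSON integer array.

Site scan:
  SqiIII ATCCGGC/7: at [30, 93, 167, 174, 248, 257, 264, 282] ⇒ [37, 100, 174, 181, 255, 264, 271, 289]
  XjeVI CCTTGCCC/4: at [38, 65, 102, 138, 181] ⇒ [42, 69, 106, 142, 185]
  DwuIX GACTTGGT/7: at [1, 14, 51, 77, 126, 146, 158, 193, 219, 234] ⇒ [8, 21, 58, 84, 133, 153, 165, 200, 226, 241]

All cut coordinates (distinct, sorted): [8, 21, 37, 42, 58, 69, 84, 100, 106, 133, 142, 153, 165, 174, 181, 185, 200, 226, 241, 255, 264, 271, 289]

Fragments:
  [0,8): 8 bp
  [8,21): 13 bp
  [21,37): 16 bp
  [37,42): 5 bp
  [42,58): 16 bp
  [58,69): 11 bp
  [69,84): 15 bp
  [84,100): 16 bp
  [100,106): 6 bp
  [106,133): 27 bp
  [133,142): 9 bp
  [142,153): 11 bp
  [153,165): 12 bp
  [165,174): 9 bp
  [174,181): 7 bp
  [181,185): 4 bp
  [185,200): 15 bp
  [200,226): 26 bp
  [226,241): 15 bp
  [241,255): 14 bp
  [255,264): 9 bp
  [264,271): 7 bp
  [271,289): 18 bp
  [289,290): 1 bp

[1,4,5,6,7,7,8,9,9,9,11,11,12,13,14,15,15,15,16,16,16,18,26,27]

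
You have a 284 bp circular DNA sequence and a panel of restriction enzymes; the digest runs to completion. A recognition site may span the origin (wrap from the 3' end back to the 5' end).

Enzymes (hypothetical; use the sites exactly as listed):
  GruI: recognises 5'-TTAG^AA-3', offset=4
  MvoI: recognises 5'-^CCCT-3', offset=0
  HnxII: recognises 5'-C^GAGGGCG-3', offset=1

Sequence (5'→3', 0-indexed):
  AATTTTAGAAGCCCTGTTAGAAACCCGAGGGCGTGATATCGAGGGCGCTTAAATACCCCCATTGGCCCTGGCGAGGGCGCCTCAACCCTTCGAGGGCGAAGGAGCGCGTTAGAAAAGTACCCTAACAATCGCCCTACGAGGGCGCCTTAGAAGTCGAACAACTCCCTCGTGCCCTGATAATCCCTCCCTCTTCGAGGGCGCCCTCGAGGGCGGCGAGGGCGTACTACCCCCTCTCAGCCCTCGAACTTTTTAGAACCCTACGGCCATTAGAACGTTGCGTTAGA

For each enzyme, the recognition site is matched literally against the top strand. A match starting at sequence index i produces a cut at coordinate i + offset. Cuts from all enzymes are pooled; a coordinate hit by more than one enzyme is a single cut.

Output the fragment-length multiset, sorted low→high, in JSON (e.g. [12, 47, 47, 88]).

[2,3,4,5,6,6,6,7,7,7,8,8,9,9,9,9,10,12,13,13,13,13,14,14,15,16,21,25]

Per-enzyme occurrences:
  GruI (TTAGAA, off=4): starts [4, 16, 108, 146, 249, 266, 279] → cuts [8, 20, 112, 150, 253, 270, 283]
  MvoI (CCCT, off=0): starts [11, 65, 85, 119, 131, 163, 171, 181, 185, 200, 228, 237, 255] → cuts [11, 65, 85, 119, 131, 163, 171, 181, 185, 200, 228, 237, 255]
  HnxII (CGAGGGCG, off=1): starts [25, 39, 71, 90, 136, 192, 204, 213] → cuts [26, 40, 72, 91, 137, 193, 205, 214]

All cut coordinates (distinct, sorted): [8, 11, 20, 26, 40, 65, 72, 85, 91, 112, 119, 131, 137, 150, 163, 171, 181, 185, 193, 200, 205, 214, 228, 237, 253, 255, 270, 283]

Fragment lengths:
  8→11: 3 bp
  11→20: 9 bp
  20→26: 6 bp
  26→40: 14 bp
  40→65: 25 bp
  65→72: 7 bp
  72→85: 13 bp
  85→91: 6 bp
  91→112: 21 bp
  112→119: 7 bp
  119→131: 12 bp
  131→137: 6 bp
  137→150: 13 bp
  150→163: 13 bp
  163→171: 8 bp
  171→181: 10 bp
  181→185: 4 bp
  185→193: 8 bp
  193→200: 7 bp
  200→205: 5 bp
  205→214: 9 bp
  214→228: 14 bp
  228→237: 9 bp
  237→253: 16 bp
  253→255: 2 bp
  255→270: 15 bp
  270→283: 13 bp
  283→8 (wrap): 284-283+8 = 9 bp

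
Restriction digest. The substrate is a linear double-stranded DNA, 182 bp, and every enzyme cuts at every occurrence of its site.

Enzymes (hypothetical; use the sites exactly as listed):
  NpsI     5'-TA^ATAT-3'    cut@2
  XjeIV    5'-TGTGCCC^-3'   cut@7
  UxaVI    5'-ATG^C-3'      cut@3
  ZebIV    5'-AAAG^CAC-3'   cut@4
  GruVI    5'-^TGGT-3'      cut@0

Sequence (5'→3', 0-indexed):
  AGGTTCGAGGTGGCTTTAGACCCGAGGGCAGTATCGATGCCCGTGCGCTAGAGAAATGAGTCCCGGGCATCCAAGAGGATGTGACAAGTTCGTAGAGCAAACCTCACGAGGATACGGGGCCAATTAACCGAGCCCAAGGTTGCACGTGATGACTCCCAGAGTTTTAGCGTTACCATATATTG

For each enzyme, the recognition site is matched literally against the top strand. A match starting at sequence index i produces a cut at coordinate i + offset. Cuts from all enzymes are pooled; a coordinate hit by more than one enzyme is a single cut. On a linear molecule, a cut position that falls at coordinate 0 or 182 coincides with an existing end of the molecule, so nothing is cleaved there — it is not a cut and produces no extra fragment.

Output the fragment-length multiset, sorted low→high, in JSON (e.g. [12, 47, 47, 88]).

[39,143]

Site scan:
  NpsI (TAATAT, off=2): no sites
  XjeIV (TGTGCCC, off=7): no sites
  UxaVI ATGC/3: at [36] ⇒ [39]
  ZebIV (AAAGCAC, off=4): no sites
  GruVI (TGGT, off=0): no sites

All cut coordinates (distinct, sorted): [39]

Fragments:
  [0,39): 39 bp
  [39,182): 143 bp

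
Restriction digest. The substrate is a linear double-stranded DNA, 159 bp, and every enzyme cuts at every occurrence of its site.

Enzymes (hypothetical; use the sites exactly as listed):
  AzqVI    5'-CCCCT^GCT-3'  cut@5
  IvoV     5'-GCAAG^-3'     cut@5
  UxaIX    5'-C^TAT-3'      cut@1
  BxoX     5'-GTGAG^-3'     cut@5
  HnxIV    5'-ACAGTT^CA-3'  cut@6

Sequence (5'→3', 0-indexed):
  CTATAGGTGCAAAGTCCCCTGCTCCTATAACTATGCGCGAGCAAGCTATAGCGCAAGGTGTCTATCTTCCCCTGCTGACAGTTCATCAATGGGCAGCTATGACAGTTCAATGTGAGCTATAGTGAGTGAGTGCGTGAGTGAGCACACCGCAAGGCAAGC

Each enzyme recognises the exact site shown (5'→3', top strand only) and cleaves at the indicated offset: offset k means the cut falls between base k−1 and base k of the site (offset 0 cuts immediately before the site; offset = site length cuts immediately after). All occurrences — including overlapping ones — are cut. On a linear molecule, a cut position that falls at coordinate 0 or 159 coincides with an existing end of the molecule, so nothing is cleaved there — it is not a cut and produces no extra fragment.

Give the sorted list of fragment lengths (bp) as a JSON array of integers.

[1,1,1,1,4,4,5,5,5,6,8,9,9,10,10,11,11,11,14,14,19]

Per-enzyme occurrences:
  AzqVI CCCCTGCT/5: at [15, 68] ⇒ [20, 73]
  IvoV GCAAG/5: at [40, 52, 148, 153] ⇒ [45, 57, 153, 158]
  UxaIX CTAT/1: at [0, 24, 30, 45, 61, 96, 116] ⇒ [1, 25, 31, 46, 62, 97, 117]
  BxoX GTGAG/5: at [111, 121, 125, 133, 137] ⇒ [116, 126, 130, 138, 142]
  HnxIV ACAGTTCA/6: at [77, 101] ⇒ [83, 107]

All cut coordinates (distinct, sorted): [1, 20, 25, 31, 45, 46, 57, 62, 73, 83, 97, 107, 116, 117, 126, 130, 138, 142, 153, 158]

Fragments:
  [0,1): 1 bp
  [1,20): 19 bp
  [20,25): 5 bp
  [25,31): 6 bp
  [31,45): 14 bp
  [45,46): 1 bp
  [46,57): 11 bp
  [57,62): 5 bp
  [62,73): 11 bp
  [73,83): 10 bp
  [83,97): 14 bp
  [97,107): 10 bp
  [107,116): 9 bp
  [116,117): 1 bp
  [117,126): 9 bp
  [126,130): 4 bp
  [130,138): 8 bp
  [138,142): 4 bp
  [142,153): 11 bp
  [153,158): 5 bp
  [158,159): 1 bp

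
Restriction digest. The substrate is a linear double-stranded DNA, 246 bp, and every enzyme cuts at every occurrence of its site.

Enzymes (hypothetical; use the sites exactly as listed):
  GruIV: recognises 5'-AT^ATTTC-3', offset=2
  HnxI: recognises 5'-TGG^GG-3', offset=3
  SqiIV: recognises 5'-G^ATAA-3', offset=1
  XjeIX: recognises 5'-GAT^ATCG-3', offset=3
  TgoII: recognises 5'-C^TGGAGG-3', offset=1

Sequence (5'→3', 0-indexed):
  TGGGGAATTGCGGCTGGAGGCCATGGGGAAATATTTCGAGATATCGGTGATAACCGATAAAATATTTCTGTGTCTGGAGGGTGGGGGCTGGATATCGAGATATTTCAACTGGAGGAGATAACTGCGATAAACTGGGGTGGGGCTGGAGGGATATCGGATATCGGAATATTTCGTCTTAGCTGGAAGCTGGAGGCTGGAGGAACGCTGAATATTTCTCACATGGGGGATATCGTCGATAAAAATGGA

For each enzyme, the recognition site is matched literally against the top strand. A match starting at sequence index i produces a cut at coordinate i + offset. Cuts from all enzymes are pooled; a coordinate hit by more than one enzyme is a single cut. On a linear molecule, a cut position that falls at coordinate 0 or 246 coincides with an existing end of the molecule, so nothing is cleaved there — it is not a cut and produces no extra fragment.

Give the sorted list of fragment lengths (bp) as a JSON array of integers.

Site scan:
  GruIV ATATTTC/2: at [30, 61, 99, 165, 208] ⇒ [32, 63, 101, 167, 210]
  HnxI TGGGG/3: at [0, 23, 81, 132, 137, 220] ⇒ [3, 26, 84, 135, 140, 223]
  SqiIV GATAA/1: at [48, 55, 116, 125, 234] ⇒ [49, 56, 117, 126, 235]
  XjeIX GATATCG/3: at [39, 90, 149, 156, 225] ⇒ [42, 93, 152, 159, 228]
  TgoII CTGGAGG/1: at [13, 73, 108, 142, 186, 193] ⇒ [14, 74, 109, 143, 187, 194]

All cut coordinates (distinct, sorted): [3, 14, 26, 32, 42, 49, 56, 63, 74, 84, 93, 101, 109, 117, 126, 135, 140, 143, 152, 159, 167, 187, 194, 210, 223, 228, 235]

Fragment lengths:
  [0,3): 3 bp
  [3,14): 11 bp
  [14,26): 12 bp
  [26,32): 6 bp
  [32,42): 10 bp
  [42,49): 7 bp
  [49,56): 7 bp
  [56,63): 7 bp
  [63,74): 11 bp
  [74,84): 10 bp
  [84,93): 9 bp
  [93,101): 8 bp
  [101,109): 8 bp
  [109,117): 8 bp
  [117,126): 9 bp
  [126,135): 9 bp
  [135,140): 5 bp
  [140,143): 3 bp
  [143,152): 9 bp
  [152,159): 7 bp
  [159,167): 8 bp
  [167,187): 20 bp
  [187,194): 7 bp
  [194,210): 16 bp
  [210,223): 13 bp
  [223,228): 5 bp
  [228,235): 7 bp
  [235,246): 11 bp

[3,3,5,5,6,7,7,7,7,7,7,8,8,8,8,9,9,9,9,10,10,11,11,11,12,13,16,20]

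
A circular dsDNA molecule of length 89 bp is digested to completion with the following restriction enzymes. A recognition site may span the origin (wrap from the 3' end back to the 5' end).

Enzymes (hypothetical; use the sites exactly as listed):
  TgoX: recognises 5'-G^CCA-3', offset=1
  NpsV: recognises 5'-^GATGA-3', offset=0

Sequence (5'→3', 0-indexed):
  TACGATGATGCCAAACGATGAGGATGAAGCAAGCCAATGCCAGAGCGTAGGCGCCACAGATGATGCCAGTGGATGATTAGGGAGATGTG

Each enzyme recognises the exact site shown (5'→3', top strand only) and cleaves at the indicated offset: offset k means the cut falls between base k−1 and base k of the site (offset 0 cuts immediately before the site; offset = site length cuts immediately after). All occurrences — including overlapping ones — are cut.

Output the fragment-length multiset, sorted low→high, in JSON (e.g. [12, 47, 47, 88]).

[5,6,6,6,6,7,7,11,14,21]

Per-enzyme occurrences:
  TgoX GCCA/1: at [9, 32, 38, 52, 64] ⇒ [10, 33, 39, 53, 65]
  NpsV GATGA/0: at [3, 16, 22, 58, 71] ⇒ [3, 16, 22, 58, 71]

All cut coordinates (distinct, sorted): [3, 10, 16, 22, 33, 39, 53, 58, 65, 71]

Fragment lengths:
  3→10: 7 bp
  10→16: 6 bp
  16→22: 6 bp
  22→33: 11 bp
  33→39: 6 bp
  39→53: 14 bp
  53→58: 5 bp
  58→65: 7 bp
  65→71: 6 bp
  71→3 (wrap): 89-71+3 = 21 bp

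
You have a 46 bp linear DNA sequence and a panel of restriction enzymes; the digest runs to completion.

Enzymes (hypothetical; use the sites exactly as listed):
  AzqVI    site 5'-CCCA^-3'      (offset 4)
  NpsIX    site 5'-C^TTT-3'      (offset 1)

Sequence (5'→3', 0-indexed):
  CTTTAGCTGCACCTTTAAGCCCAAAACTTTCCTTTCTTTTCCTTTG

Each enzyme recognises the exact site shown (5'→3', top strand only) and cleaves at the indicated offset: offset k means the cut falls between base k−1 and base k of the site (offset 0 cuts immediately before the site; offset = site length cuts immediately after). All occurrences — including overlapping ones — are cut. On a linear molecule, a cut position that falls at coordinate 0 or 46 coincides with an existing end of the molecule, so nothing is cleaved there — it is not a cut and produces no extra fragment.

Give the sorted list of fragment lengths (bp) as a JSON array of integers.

Site scan:
  AzqVI CCCA/4: at [19] ⇒ [23]
  NpsIX CTTT/1: at [0, 12, 26, 31, 35, 41] ⇒ [1, 13, 27, 32, 36, 42]

All cut coordinates (distinct, sorted): [1, 13, 23, 27, 32, 36, 42]

Fragment lengths:
  [0,1): 1 bp
  [1,13): 12 bp
  [13,23): 10 bp
  [23,27): 4 bp
  [27,32): 5 bp
  [32,36): 4 bp
  [36,42): 6 bp
  [42,46): 4 bp

[1,4,4,4,5,6,10,12]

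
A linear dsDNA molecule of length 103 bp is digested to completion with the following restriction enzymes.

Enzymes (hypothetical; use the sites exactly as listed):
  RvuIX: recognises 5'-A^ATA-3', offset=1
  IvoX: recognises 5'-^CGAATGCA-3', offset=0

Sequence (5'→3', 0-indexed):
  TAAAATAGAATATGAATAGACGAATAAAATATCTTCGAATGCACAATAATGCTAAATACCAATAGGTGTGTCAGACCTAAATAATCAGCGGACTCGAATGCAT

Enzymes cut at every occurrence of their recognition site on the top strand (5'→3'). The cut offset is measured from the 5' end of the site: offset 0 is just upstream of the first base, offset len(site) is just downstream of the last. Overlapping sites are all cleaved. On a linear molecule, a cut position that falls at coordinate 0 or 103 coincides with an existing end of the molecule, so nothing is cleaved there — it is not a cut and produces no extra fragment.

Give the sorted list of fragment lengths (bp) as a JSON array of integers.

Per-enzyme occurrences:
  RvuIX AATA/1: at [3, 8, 14, 22, 27, 44, 54, 60, 79] ⇒ [4, 9, 15, 23, 28, 45, 55, 61, 80]
  IvoX CGAATGCA/0: at [35, 94] ⇒ [35, 94]

Pooled cuts: [4, 9, 15, 23, 28, 35, 45, 55, 61, 80, 94]

Fragments:
  [0,4): 4 bp
  [4,9): 5 bp
  [9,15): 6 bp
  [15,23): 8 bp
  [23,28): 5 bp
  [28,35): 7 bp
  [35,45): 10 bp
  [45,55): 10 bp
  [55,61): 6 bp
  [61,80): 19 bp
  [80,94): 14 bp
  [94,103): 9 bp

[4,5,5,6,6,7,8,9,10,10,14,19]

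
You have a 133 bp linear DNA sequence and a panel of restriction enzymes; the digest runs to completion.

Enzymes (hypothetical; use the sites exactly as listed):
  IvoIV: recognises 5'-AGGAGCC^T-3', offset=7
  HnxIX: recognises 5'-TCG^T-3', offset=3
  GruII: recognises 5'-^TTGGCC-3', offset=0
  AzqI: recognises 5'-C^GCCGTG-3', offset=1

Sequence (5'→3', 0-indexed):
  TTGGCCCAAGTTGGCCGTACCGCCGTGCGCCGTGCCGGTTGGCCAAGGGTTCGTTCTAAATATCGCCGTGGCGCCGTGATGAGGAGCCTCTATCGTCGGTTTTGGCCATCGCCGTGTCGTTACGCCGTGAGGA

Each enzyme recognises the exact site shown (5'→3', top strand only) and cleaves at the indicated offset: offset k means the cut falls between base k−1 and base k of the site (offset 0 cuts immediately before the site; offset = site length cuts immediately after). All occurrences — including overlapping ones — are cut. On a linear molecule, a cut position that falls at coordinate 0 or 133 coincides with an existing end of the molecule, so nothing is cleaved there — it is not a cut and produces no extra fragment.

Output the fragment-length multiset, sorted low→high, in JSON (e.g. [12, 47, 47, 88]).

Scan for sites:
  IvoIV AGGAGCCT/7: at [81] ⇒ [88]
  HnxIX TCGT/3: at [50, 92, 116] ⇒ [53, 95, 119]
  GruII TTGGCC/0: at [0, 10, 38, 101] ⇒ [10, 38, 101] (position 0 is a terminus of the linear molecule — no cut)
  AzqI CGCCGTG/1: at [20, 27, 63, 71, 109, 122] ⇒ [21, 28, 64, 72, 110, 123]

Pooled cuts: [10, 21, 28, 38, 53, 64, 72, 88, 95, 101, 110, 119, 123]

Fragments:
  [0,10): 10 bp
  [10,21): 11 bp
  [21,28): 7 bp
  [28,38): 10 bp
  [38,53): 15 bp
  [53,64): 11 bp
  [64,72): 8 bp
  [72,88): 16 bp
  [88,95): 7 bp
  [95,101): 6 bp
  [101,110): 9 bp
  [110,119): 9 bp
  [119,123): 4 bp
  [123,133): 10 bp

[4,6,7,7,8,9,9,10,10,10,11,11,15,16]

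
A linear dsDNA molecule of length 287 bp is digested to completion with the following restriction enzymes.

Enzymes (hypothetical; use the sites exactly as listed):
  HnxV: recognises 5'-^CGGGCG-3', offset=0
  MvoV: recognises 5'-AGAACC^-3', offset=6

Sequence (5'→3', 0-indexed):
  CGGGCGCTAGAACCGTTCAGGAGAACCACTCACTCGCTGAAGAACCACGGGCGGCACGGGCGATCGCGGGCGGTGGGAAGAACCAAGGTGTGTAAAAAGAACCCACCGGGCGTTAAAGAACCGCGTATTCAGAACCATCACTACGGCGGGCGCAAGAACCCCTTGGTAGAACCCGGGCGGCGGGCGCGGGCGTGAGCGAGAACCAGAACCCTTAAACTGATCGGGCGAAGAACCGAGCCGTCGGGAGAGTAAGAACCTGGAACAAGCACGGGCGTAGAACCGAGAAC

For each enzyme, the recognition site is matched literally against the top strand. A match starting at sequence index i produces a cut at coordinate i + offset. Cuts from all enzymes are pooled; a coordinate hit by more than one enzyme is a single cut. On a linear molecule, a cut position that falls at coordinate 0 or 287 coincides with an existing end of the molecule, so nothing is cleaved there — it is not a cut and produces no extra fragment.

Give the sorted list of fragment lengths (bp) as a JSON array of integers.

Site scan:
  HnxV CGGGCG/0: at [0, 47, 56, 66, 106, 146, 173, 180, 186, 221, 268] ⇒ [47, 56, 66, 106, 146, 173, 180, 186, 221, 268] (position 0 is a terminus of the linear molecule — no cut)
  MvoV AGAACC/6: at [8, 21, 40, 78, 97, 116, 130, 154, 167, 198, 204, 228, 251, 275] ⇒ [14, 27, 46, 84, 103, 122, 136, 160, 173, 204, 210, 234, 257, 281]

All cut coordinates (distinct, sorted): [14, 27, 46, 47, 56, 66, 84, 103, 106, 122, 136, 146, 160, 173, 180, 186, 204, 210, 221, 234, 257, 268, 281]

Fragments:
  [0,14): 14 bp
  [14,27): 13 bp
  [27,46): 19 bp
  [46,47): 1 bp
  [47,56): 9 bp
  [56,66): 10 bp
  [66,84): 18 bp
  [84,103): 19 bp
  [103,106): 3 bp
  [106,122): 16 bp
  [122,136): 14 bp
  [136,146): 10 bp
  [146,160): 14 bp
  [160,173): 13 bp
  [173,180): 7 bp
  [180,186): 6 bp
  [186,204): 18 bp
  [204,210): 6 bp
  [210,221): 11 bp
  [221,234): 13 bp
  [234,257): 23 bp
  [257,268): 11 bp
  [268,281): 13 bp
  [281,287): 6 bp

[1,3,6,6,6,7,9,10,10,11,11,13,13,13,13,14,14,14,16,18,18,19,19,23]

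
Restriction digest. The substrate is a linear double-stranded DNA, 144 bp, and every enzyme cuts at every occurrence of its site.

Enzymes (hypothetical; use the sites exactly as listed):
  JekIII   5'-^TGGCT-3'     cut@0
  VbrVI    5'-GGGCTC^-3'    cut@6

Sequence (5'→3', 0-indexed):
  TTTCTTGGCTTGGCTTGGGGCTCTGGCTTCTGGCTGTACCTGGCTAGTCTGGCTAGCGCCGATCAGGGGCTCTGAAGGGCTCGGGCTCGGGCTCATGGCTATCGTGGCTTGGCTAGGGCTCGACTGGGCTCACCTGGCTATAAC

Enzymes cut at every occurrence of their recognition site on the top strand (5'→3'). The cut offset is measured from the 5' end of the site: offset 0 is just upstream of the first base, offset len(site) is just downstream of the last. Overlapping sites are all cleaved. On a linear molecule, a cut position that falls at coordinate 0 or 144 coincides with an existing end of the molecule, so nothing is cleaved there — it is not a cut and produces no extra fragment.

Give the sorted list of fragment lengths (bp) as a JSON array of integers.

Per-enzyme occurrences:
  JekIII TGGCT/0: at [5, 10, 23, 30, 40, 49, 95, 104, 109, 134] ⇒ [5, 10, 23, 30, 40, 49, 95, 104, 109, 134]
  VbrVI GGGCTC/6: at [17, 66, 76, 82, 88, 115, 125] ⇒ [23, 72, 82, 88, 94, 121, 131]

All cut coordinates (distinct, sorted): [5, 10, 23, 30, 40, 49, 72, 82, 88, 94, 95, 104, 109, 121, 131, 134]

Fragment lengths:
  [0,5): 5 bp
  [5,10): 5 bp
  [10,23): 13 bp
  [23,30): 7 bp
  [30,40): 10 bp
  [40,49): 9 bp
  [49,72): 23 bp
  [72,82): 10 bp
  [82,88): 6 bp
  [88,94): 6 bp
  [94,95): 1 bp
  [95,104): 9 bp
  [104,109): 5 bp
  [109,121): 12 bp
  [121,131): 10 bp
  [131,134): 3 bp
  [134,144): 10 bp

[1,3,5,5,5,6,6,7,9,9,10,10,10,10,12,13,23]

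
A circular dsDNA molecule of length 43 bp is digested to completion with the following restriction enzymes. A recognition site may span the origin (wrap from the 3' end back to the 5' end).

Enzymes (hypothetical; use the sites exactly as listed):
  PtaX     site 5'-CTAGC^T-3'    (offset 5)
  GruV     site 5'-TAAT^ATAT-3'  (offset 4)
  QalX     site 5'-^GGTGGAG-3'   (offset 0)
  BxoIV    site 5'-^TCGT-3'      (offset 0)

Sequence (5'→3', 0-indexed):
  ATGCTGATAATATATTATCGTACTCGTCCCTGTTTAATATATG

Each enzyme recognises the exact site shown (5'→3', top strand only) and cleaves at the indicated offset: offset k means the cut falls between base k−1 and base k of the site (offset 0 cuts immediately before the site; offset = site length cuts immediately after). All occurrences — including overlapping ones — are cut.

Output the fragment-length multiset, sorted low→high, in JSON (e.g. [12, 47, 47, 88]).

[6,6,15,16]

Scan for sites:
  PtaX (CTAGCT, off=5): no sites
  GruV (TAATATAT, off=4): starts [7, 34] → cuts [11, 38]
  QalX (GGTGGAG, off=0): no sites
  BxoIV (TCGT, off=0): starts [17, 23] → cuts [17, 23]

All cut coordinates (distinct, sorted): [11, 17, 23, 38]

Fragment lengths:
  11→17: 6 bp
  17→23: 6 bp
  23→38: 15 bp
  38→11 (wrap): 43-38+11 = 16 bp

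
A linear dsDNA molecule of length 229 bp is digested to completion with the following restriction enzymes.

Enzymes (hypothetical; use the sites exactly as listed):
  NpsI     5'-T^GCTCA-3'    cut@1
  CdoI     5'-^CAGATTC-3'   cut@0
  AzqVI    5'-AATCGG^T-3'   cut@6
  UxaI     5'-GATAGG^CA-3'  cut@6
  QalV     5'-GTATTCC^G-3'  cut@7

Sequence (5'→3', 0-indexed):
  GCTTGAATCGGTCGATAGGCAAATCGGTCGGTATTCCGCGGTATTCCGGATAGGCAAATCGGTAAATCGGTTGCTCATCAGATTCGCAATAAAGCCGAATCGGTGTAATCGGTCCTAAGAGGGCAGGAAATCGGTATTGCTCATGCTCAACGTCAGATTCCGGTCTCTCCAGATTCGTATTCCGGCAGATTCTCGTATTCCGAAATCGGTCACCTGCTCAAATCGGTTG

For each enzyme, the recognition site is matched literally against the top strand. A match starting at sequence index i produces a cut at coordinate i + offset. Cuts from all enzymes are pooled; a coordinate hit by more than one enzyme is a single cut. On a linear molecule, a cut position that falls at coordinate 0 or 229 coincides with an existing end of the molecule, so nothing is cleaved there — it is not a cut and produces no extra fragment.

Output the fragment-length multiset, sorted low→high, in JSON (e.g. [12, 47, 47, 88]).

Per-enzyme occurrences:
  NpsI (TGCTCA, off=1): starts [71, 137, 143, 214] → cuts [72, 138, 144, 215]
  CdoI (CAGATTC, off=0): starts [78, 153, 169, 185] → cuts [78, 153, 169, 185]
  AzqVI (AATCGGT, off=6): starts [5, 21, 56, 64, 97, 106, 128, 203, 220] → cuts [11, 27, 62, 70, 103, 112, 134, 209, 226]
  UxaI (GATAGGCA, off=6): starts [13, 48] → cuts [19, 54]
  QalV (GTATTCCG, off=7): starts [30, 40, 176, 194] → cuts [37, 47, 183, 201]

All cut coordinates (distinct, sorted): [11, 19, 27, 37, 47, 54, 62, 70, 72, 78, 103, 112, 134, 138, 144, 153, 169, 183, 185, 201, 209, 215, 226]

Fragments:
  [0,11): 11 bp
  [11,19): 8 bp
  [19,27): 8 bp
  [27,37): 10 bp
  [37,47): 10 bp
  [47,54): 7 bp
  [54,62): 8 bp
  [62,70): 8 bp
  [70,72): 2 bp
  [72,78): 6 bp
  [78,103): 25 bp
  [103,112): 9 bp
  [112,134): 22 bp
  [134,138): 4 bp
  [138,144): 6 bp
  [144,153): 9 bp
  [153,169): 16 bp
  [169,183): 14 bp
  [183,185): 2 bp
  [185,201): 16 bp
  [201,209): 8 bp
  [209,215): 6 bp
  [215,226): 11 bp
  [226,229): 3 bp

[2,2,3,4,6,6,6,7,8,8,8,8,8,9,9,10,10,11,11,14,16,16,22,25]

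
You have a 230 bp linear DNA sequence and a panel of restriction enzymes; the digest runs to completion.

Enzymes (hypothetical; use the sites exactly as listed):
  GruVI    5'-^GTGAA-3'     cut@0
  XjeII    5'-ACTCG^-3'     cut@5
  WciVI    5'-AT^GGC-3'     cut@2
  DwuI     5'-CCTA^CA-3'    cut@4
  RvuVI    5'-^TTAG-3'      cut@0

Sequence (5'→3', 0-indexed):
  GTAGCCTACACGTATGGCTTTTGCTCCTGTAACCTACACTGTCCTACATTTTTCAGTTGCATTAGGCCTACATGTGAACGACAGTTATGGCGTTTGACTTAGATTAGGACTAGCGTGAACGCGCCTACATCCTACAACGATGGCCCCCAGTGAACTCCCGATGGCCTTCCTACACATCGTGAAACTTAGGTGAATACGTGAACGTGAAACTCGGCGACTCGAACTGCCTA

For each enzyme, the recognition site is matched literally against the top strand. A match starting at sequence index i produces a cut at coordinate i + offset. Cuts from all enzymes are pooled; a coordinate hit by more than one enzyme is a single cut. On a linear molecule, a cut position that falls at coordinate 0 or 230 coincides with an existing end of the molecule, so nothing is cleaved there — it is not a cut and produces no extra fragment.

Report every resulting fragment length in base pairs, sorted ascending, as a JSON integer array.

Site scan:
  GruVI (GTGAA, off=0): starts [73, 114, 149, 178, 189, 197, 203] → cuts [73, 114, 149, 178, 189, 197, 203]
  XjeII (ACTCG, off=5): starts [208, 216] → cuts [213, 221]
  WciVI (ATGGC, off=2): starts [13, 86, 139, 160] → cuts [15, 88, 141, 162]
  DwuI (CCTACA, off=4): starts [4, 32, 42, 66, 123, 130, 168] → cuts [8, 36, 46, 70, 127, 134, 172]
  RvuVI (TTAG, off=0): starts [61, 98, 103, 185] → cuts [61, 98, 103, 185]

Pooled cuts: [8, 15, 36, 46, 61, 70, 73, 88, 98, 103, 114, 127, 134, 141, 149, 162, 172, 178, 185, 189, 197, 203, 213, 221]

Fragment lengths:
  [0,8): 8 bp
  [8,15): 7 bp
  [15,36): 21 bp
  [36,46): 10 bp
  [46,61): 15 bp
  [61,70): 9 bp
  [70,73): 3 bp
  [73,88): 15 bp
  [88,98): 10 bp
  [98,103): 5 bp
  [103,114): 11 bp
  [114,127): 13 bp
  [127,134): 7 bp
  [134,141): 7 bp
  [141,149): 8 bp
  [149,162): 13 bp
  [162,172): 10 bp
  [172,178): 6 bp
  [178,185): 7 bp
  [185,189): 4 bp
  [189,197): 8 bp
  [197,203): 6 bp
  [203,213): 10 bp
  [213,221): 8 bp
  [221,230): 9 bp

[3,4,5,6,6,7,7,7,7,8,8,8,8,9,9,10,10,10,10,11,13,13,15,15,21]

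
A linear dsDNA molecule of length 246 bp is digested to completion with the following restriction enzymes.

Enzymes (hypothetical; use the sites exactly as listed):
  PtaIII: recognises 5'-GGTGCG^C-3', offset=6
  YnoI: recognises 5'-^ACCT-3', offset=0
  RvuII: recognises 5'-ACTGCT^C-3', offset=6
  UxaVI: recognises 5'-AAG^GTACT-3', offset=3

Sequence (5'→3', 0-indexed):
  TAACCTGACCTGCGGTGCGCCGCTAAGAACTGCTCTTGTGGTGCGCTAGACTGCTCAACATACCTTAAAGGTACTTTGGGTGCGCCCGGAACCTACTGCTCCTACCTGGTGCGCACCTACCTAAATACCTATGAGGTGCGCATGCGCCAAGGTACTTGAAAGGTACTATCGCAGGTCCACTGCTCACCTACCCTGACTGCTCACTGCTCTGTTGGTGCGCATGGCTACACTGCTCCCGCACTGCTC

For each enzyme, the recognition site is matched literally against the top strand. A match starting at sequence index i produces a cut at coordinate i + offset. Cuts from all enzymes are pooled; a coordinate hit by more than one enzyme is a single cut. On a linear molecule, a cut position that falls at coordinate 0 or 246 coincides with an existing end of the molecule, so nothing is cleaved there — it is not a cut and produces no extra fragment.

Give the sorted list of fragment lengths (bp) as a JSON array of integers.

[1,1,1,2,3,4,5,6,6,7,8,9,10,10,10,11,11,11,11,11,12,14,14,15,15,16,22]

Scan for sites:
  PtaIII GGTGCGC/6: at [13, 39, 78, 107, 134, 213] ⇒ [19, 45, 84, 113, 140, 219]
  YnoI ACCT/0: at [2, 7, 61, 90, 103, 114, 118, 126, 185] ⇒ [2, 7, 61, 90, 103, 114, 118, 126, 185]
  RvuII ACTGCTC/6: at [28, 49, 94, 178, 195, 202, 228, 239] ⇒ [34, 55, 100, 184, 201, 208, 234, 245]
  UxaVI AAGGTACT/3: at [67, 148, 159] ⇒ [70, 151, 162]

Pooled cuts: [2, 7, 19, 34, 45, 55, 61, 70, 84, 90, 100, 103, 113, 114, 118, 126, 140, 151, 162, 184, 185, 201, 208, 219, 234, 245]

Fragments:
  [0,2): 2 bp
  [2,7): 5 bp
  [7,19): 12 bp
  [19,34): 15 bp
  [34,45): 11 bp
  [45,55): 10 bp
  [55,61): 6 bp
  [61,70): 9 bp
  [70,84): 14 bp
  [84,90): 6 bp
  [90,100): 10 bp
  [100,103): 3 bp
  [103,113): 10 bp
  [113,114): 1 bp
  [114,118): 4 bp
  [118,126): 8 bp
  [126,140): 14 bp
  [140,151): 11 bp
  [151,162): 11 bp
  [162,184): 22 bp
  [184,185): 1 bp
  [185,201): 16 bp
  [201,208): 7 bp
  [208,219): 11 bp
  [219,234): 15 bp
  [234,245): 11 bp
  [245,246): 1 bp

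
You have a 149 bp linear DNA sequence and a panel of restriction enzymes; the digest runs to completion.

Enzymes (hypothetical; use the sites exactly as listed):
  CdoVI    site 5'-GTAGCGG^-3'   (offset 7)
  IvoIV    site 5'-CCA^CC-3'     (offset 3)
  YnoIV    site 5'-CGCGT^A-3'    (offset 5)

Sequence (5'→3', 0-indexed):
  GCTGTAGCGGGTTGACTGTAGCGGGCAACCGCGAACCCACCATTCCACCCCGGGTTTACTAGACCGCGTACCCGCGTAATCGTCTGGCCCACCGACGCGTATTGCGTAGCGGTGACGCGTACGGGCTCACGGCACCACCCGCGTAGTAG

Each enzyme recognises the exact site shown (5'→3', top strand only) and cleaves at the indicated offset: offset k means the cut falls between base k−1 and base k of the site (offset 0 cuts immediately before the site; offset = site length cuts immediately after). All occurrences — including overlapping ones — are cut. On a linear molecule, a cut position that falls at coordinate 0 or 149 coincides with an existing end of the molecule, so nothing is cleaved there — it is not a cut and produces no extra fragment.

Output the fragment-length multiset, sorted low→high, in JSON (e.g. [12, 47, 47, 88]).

Per-enzyme occurrences:
  CdoVI (GTAGCGG, off=7): starts [3, 17, 105] → cuts [10, 24, 112]
  IvoIV (CCACC, off=3): starts [36, 44, 88, 134] → cuts [39, 47, 91, 137]
  YnoIV (CGCGTA, off=5): starts [64, 72, 95, 115, 139] → cuts [69, 77, 100, 120, 144]

Pooled cuts: [10, 24, 39, 47, 69, 77, 91, 100, 112, 120, 137, 144]

Fragment lengths:
  [0,10): 10 bp
  [10,24): 14 bp
  [24,39): 15 bp
  [39,47): 8 bp
  [47,69): 22 bp
  [69,77): 8 bp
  [77,91): 14 bp
  [91,100): 9 bp
  [100,112): 12 bp
  [112,120): 8 bp
  [120,137): 17 bp
  [137,144): 7 bp
  [144,149): 5 bp

[5,7,8,8,8,9,10,12,14,14,15,17,22]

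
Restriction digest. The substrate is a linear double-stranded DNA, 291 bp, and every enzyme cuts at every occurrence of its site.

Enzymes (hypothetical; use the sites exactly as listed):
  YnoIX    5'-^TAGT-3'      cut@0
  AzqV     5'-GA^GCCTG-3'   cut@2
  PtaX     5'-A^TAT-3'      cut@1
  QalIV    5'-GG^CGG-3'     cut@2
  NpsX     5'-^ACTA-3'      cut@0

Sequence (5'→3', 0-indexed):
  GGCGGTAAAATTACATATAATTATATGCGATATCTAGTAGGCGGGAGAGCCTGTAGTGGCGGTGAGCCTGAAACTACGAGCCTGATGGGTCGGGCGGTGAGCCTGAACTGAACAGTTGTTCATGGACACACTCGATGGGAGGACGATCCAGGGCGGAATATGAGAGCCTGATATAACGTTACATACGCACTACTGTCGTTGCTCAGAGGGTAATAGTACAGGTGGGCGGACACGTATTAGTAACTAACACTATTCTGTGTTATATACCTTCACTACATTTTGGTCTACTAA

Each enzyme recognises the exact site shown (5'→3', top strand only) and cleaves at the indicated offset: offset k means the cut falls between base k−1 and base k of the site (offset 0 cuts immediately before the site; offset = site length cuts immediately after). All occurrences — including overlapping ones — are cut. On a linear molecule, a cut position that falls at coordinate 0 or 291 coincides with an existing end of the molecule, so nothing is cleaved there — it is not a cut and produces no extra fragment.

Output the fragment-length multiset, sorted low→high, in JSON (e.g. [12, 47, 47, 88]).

Per-enzyme occurrences:
  YnoIX TAGT/0: at [34, 53, 213, 237] ⇒ [34, 53, 213, 237]
  AzqV GAGCCTG/2: at [46, 63, 77, 98, 163] ⇒ [48, 65, 79, 100, 165]
  PtaX ATAT/1: at [14, 22, 29, 157, 170, 261] ⇒ [15, 23, 30, 158, 171, 262]
  QalIV GGCGG/2: at [0, 39, 57, 92, 151, 224] ⇒ [2, 41, 59, 94, 153, 226]
  NpsX ACTA/0: at [72, 188, 242, 248, 271, 286] ⇒ [72, 188, 242, 248, 271, 286]

Pooled cuts: [2, 15, 23, 30, 34, 41, 48, 53, 59, 65, 72, 79, 94, 100, 153, 158, 165, 171, 188, 213, 226, 237, 242, 248, 262, 271, 286]

Fragments:
  [0,2): 2 bp
  [2,15): 13 bp
  [15,23): 8 bp
  [23,30): 7 bp
  [30,34): 4 bp
  [34,41): 7 bp
  [41,48): 7 bp
  [48,53): 5 bp
  [53,59): 6 bp
  [59,65): 6 bp
  [65,72): 7 bp
  [72,79): 7 bp
  [79,94): 15 bp
  [94,100): 6 bp
  [100,153): 53 bp
  [153,158): 5 bp
  [158,165): 7 bp
  [165,171): 6 bp
  [171,188): 17 bp
  [188,213): 25 bp
  [213,226): 13 bp
  [226,237): 11 bp
  [237,242): 5 bp
  [242,248): 6 bp
  [248,262): 14 bp
  [262,271): 9 bp
  [271,286): 15 bp
  [286,291): 5 bp

[2,4,5,5,5,5,6,6,6,6,6,7,7,7,7,7,7,8,9,11,13,13,14,15,15,17,25,53]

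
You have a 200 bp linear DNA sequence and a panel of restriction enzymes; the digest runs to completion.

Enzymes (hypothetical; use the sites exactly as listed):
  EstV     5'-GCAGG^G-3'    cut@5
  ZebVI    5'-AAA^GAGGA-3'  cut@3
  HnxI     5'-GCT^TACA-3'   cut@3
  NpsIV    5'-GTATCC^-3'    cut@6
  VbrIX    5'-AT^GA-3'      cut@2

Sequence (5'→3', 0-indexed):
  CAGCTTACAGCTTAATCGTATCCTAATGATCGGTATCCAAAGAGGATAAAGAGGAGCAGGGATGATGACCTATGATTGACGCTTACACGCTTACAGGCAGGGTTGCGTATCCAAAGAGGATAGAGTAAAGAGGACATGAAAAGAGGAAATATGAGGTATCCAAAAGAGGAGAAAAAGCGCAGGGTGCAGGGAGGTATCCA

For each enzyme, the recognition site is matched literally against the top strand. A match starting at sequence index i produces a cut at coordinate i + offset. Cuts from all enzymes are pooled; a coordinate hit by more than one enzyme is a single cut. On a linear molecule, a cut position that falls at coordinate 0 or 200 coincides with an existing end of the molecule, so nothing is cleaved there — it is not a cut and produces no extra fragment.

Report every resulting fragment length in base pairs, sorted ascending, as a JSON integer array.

[1,3,3,3,3,4,4,5,5,7,7,8,8,9,9,9,10,10,10,10,11,11,14,18,18]

Site scan:
  EstV GCAGGG/5: at [55, 96, 178, 185] ⇒ [60, 101, 183, 190]
  ZebVI AAAGAGGA/3: at [38, 47, 112, 126, 139, 162] ⇒ [41, 50, 115, 129, 142, 165]
  HnxI GCTTACA/3: at [2, 80, 88] ⇒ [5, 83, 91]
  NpsIV GTATCC/6: at [17, 32, 106, 155, 193] ⇒ [23, 38, 112, 161, 199]
  VbrIX ATGA/2: at [25, 61, 64, 71, 135, 150] ⇒ [27, 63, 66, 73, 137, 152]

All cut coordinates (distinct, sorted): [5, 23, 27, 38, 41, 50, 60, 63, 66, 73, 83, 91, 101, 112, 115, 129, 137, 142, 152, 161, 165, 183, 190, 199]

Fragment lengths:
  [0,5): 5 bp
  [5,23): 18 bp
  [23,27): 4 bp
  [27,38): 11 bp
  [38,41): 3 bp
  [41,50): 9 bp
  [50,60): 10 bp
  [60,63): 3 bp
  [63,66): 3 bp
  [66,73): 7 bp
  [73,83): 10 bp
  [83,91): 8 bp
  [91,101): 10 bp
  [101,112): 11 bp
  [112,115): 3 bp
  [115,129): 14 bp
  [129,137): 8 bp
  [137,142): 5 bp
  [142,152): 10 bp
  [152,161): 9 bp
  [161,165): 4 bp
  [165,183): 18 bp
  [183,190): 7 bp
  [190,199): 9 bp
  [199,200): 1 bp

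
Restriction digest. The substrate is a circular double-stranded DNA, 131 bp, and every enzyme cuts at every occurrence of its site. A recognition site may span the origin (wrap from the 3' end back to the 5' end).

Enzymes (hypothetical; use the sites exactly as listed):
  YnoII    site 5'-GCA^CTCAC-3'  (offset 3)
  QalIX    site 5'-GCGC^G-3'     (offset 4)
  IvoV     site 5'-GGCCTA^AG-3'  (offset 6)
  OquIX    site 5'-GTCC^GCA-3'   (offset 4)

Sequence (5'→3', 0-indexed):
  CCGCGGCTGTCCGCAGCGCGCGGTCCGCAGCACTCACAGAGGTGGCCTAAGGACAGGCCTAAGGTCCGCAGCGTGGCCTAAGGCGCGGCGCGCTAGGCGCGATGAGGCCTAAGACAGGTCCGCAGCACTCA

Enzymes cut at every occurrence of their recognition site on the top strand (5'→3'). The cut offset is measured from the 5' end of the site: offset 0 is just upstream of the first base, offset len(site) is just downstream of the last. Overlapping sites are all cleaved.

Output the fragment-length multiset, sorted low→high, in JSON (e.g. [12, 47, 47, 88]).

[2,5,5,6,6,6,6,7,9,10,11,12,13,16,17]

Per-enzyme occurrences:
  YnoII (GCACTCAC, off=3): starts [29, 124] → cuts [32, 127]
  QalIX (GCGCG, off=4): starts [15, 17, 82, 87, 96] → cuts [19, 21, 86, 91, 100]
  IvoV (GGCCTAAG, off=6): starts [43, 55, 74, 105] → cuts [49, 61, 80, 111]
  OquIX (GTCCGCA, off=4): starts [8, 22, 63, 117] → cuts [12, 26, 67, 121]

Pooled cuts: [12, 19, 21, 26, 32, 49, 61, 67, 80, 86, 91, 100, 111, 121, 127]

Fragment lengths:
  12→19: 7 bp
  19→21: 2 bp
  21→26: 5 bp
  26→32: 6 bp
  32→49: 17 bp
  49→61: 12 bp
  61→67: 6 bp
  67→80: 13 bp
  80→86: 6 bp
  86→91: 5 bp
  91→100: 9 bp
  100→111: 11 bp
  111→121: 10 bp
  121→127: 6 bp
  127→12 (wrap): 131-127+12 = 16 bp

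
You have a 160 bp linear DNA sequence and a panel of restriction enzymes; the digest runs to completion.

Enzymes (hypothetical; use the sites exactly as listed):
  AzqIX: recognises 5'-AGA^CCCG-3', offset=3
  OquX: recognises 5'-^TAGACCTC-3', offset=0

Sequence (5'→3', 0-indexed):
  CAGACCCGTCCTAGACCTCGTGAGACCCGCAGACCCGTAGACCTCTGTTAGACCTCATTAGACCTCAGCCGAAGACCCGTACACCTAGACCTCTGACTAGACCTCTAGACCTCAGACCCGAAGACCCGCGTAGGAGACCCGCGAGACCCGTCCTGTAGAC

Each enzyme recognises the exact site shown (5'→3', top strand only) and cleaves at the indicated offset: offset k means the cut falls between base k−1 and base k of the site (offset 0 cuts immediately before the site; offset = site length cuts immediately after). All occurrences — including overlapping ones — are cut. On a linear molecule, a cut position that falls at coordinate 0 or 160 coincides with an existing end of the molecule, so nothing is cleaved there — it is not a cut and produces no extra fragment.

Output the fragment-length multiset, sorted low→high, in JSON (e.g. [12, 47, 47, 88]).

[4,4,7,8,8,8,9,10,10,11,11,12,13,14,14,17]

Scan for sites:
  AzqIX AGACCCG/3: at [1, 22, 30, 72, 113, 121, 134, 143] ⇒ [4, 25, 33, 75, 116, 124, 137, 146]
  OquX TAGACCTC/0: at [11, 37, 48, 58, 85, 97, 105] ⇒ [11, 37, 48, 58, 85, 97, 105]

All cut coordinates (distinct, sorted): [4, 11, 25, 33, 37, 48, 58, 75, 85, 97, 105, 116, 124, 137, 146]

Fragment lengths:
  [0,4): 4 bp
  [4,11): 7 bp
  [11,25): 14 bp
  [25,33): 8 bp
  [33,37): 4 bp
  [37,48): 11 bp
  [48,58): 10 bp
  [58,75): 17 bp
  [75,85): 10 bp
  [85,97): 12 bp
  [97,105): 8 bp
  [105,116): 11 bp
  [116,124): 8 bp
  [124,137): 13 bp
  [137,146): 9 bp
  [146,160): 14 bp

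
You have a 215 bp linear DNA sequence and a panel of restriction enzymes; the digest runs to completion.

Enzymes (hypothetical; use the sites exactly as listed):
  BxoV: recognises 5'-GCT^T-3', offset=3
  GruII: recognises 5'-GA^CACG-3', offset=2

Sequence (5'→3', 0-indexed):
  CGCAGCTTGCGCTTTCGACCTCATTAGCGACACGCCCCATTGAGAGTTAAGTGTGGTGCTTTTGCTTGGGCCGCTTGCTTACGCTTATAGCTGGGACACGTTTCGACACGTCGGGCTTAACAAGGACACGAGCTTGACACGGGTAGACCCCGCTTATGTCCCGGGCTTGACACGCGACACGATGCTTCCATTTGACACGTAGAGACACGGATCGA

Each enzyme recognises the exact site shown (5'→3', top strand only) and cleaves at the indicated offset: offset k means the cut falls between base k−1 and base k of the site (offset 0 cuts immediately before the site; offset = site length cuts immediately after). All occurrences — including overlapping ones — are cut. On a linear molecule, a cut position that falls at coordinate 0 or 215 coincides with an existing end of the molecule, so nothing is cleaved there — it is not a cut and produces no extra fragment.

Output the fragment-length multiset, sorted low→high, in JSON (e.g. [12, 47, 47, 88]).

[3,3,4,6,6,6,7,7,8,9,9,9,9,10,10,10,11,11,13,17,17,30]

Site scan:
  BxoV GCTT/3: at [4, 10, 57, 63, 72, 76, 82, 114, 131, 151, 164, 183] ⇒ [7, 13, 60, 66, 75, 79, 85, 117, 134, 154, 167, 186]
  GruII GACACG/2: at [28, 94, 104, 124, 135, 168, 175, 193, 203] ⇒ [30, 96, 106, 126, 137, 170, 177, 195, 205]

All cut coordinates (distinct, sorted): [7, 13, 30, 60, 66, 75, 79, 85, 96, 106, 117, 126, 134, 137, 154, 167, 170, 177, 186, 195, 205]

Fragments:
  [0,7): 7 bp
  [7,13): 6 bp
  [13,30): 17 bp
  [30,60): 30 bp
  [60,66): 6 bp
  [66,75): 9 bp
  [75,79): 4 bp
  [79,85): 6 bp
  [85,96): 11 bp
  [96,106): 10 bp
  [106,117): 11 bp
  [117,126): 9 bp
  [126,134): 8 bp
  [134,137): 3 bp
  [137,154): 17 bp
  [154,167): 13 bp
  [167,170): 3 bp
  [170,177): 7 bp
  [177,186): 9 bp
  [186,195): 9 bp
  [195,205): 10 bp
  [205,215): 10 bp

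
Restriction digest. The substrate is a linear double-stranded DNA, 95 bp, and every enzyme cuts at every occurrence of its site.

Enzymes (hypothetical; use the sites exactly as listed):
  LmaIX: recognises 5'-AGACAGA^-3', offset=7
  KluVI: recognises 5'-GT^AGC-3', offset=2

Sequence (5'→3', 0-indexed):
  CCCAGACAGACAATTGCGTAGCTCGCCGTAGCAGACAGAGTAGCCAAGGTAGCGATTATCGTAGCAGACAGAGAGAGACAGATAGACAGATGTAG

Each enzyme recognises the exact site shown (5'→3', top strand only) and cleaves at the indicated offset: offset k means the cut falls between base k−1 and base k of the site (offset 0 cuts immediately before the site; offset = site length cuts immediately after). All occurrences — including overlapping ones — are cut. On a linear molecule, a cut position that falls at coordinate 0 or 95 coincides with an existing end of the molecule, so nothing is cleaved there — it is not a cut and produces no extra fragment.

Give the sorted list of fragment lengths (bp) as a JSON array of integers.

Per-enzyme occurrences:
  LmaIX AGACAGA/7: at [3, 32, 65, 75, 83] ⇒ [10, 39, 72, 82, 90]
  KluVI GTAGC/2: at [17, 27, 39, 48, 60] ⇒ [19, 29, 41, 50, 62]

All cut coordinates (distinct, sorted): [10, 19, 29, 39, 41, 50, 62, 72, 82, 90]

Fragments:
  [0,10): 10 bp
  [10,19): 9 bp
  [19,29): 10 bp
  [29,39): 10 bp
  [39,41): 2 bp
  [41,50): 9 bp
  [50,62): 12 bp
  [62,72): 10 bp
  [72,82): 10 bp
  [82,90): 8 bp
  [90,95): 5 bp

[2,5,8,9,9,10,10,10,10,10,12]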